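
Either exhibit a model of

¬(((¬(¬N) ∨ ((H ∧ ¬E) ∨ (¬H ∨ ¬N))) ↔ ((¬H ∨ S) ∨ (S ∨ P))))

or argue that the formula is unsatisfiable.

H: True, P: False, S: False, E: True, N: False

  ¬(((¬(¬N) ∨ ((H ∧ ¬E) ∨ (¬H ∨ ¬N))) ↔ ((¬H ∨ S) ∨ (S ∨ P)))) = True
    (¬(¬N) ∨ ((H ∧ ¬E) ∨ (¬H ∨ ¬N))) ↔ ((¬H ∨ S) ∨ (S ∨ P)) = False
      ¬(¬N) ∨ ((H ∧ ¬E) ∨ (¬H ∨ ¬N)) = True
        ¬(¬N) = False
          ¬N = True
        (H ∧ ¬E) ∨ (¬H ∨ ¬N) = True
          H ∧ ¬E = False
            ¬E = False
          ¬H ∨ ¬N = True
            ¬H = False
            ¬N = True
      (¬H ∨ S) ∨ (S ∨ P) = False
        ¬H ∨ S = False
          ¬H = False
        S ∨ P = False
The formula evaluates to True.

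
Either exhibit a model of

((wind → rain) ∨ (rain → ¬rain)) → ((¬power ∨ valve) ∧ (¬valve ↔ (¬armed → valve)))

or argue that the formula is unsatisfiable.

wind = True, power = False, armed = True, rain = False, valve = False

  ((wind → rain) ∨ (rain → ¬rain)) → ((¬power ∨ valve) ∧ (¬valve ↔ (¬armed → valve))) = True
    (wind → rain) ∨ (rain → ¬rain) = True
      wind → rain = False
      rain → ¬rain = True
        ¬rain = True
    (¬power ∨ valve) ∧ (¬valve ↔ (¬armed → valve)) = True
      ¬power ∨ valve = True
        ¬power = True
      ¬valve ↔ (¬armed → valve) = True
        ¬valve = True
        ¬armed → valve = True
          ¬armed = False
The formula evaluates to True.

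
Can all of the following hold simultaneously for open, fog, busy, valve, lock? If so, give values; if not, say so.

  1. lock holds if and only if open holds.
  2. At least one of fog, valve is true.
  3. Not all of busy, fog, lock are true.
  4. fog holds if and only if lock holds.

open = True, fog = True, busy = False, valve = True, lock = True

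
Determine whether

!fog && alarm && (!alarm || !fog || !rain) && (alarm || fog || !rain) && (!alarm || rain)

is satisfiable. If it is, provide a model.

fog = False, alarm = True, rain = True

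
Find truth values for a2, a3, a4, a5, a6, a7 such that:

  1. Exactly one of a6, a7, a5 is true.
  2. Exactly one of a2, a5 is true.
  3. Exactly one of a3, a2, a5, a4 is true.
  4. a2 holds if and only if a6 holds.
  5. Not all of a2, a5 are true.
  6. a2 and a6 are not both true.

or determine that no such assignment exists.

a2: False, a3: False, a4: False, a5: True, a6: False, a7: False

  (1) {a6, a7, a5}: 1 true — exactly one ✓
  (2) {a2, a5}: 1 true — exactly one ✓
  (3) {a3, a2, a5, a4}: 1 true — exactly one ✓
  (4) a2=F, a6=F — same ✓
  (5) {a2, a5}: 1/2 true — not all ✓
  (6) a2=F, a6=F — not both ✓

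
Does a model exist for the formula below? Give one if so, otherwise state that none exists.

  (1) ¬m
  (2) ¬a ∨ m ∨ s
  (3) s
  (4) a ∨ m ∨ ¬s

m=F, s=T, a=T

Unit clause (¬m) forces m = False.
Unit clause (s) forces s = True.
In (a ∨ m ∨ ¬s) only a is left, so a = True.
Check each clause:
  (¬m): ¬m holds.
  (¬a ∨ m ∨ s): s holds.
  (s): s holds.
  (a ∨ m ∨ ¬s): a holds.
All clauses satisfied.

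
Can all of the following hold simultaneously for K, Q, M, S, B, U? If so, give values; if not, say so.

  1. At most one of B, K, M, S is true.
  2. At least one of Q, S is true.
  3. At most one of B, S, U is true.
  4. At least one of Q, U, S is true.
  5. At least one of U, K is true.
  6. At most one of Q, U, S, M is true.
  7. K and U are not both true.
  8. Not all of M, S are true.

K=T, Q=T, M=F, S=F, B=F, U=F

  (1) {B, K, M, S}: 1 true — at most one ✓
  (2) {Q, S}: 1 true — at least one ✓
  (3) {B, S, U}: 0 true — at most one ✓
  (4) {Q, U, S}: 1 true — at least one ✓
  (5) {U, K}: 1 true — at least one ✓
  (6) {Q, U, S, M}: 1 true — at most one ✓
  (7) K=T, U=F — not both ✓
  (8) {M, S}: 0/2 true — not all ✓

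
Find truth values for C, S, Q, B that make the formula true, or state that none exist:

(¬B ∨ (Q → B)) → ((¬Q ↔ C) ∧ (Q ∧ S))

C = False, S = True, Q = True, B = False

  (¬B ∨ (Q → B)) → ((¬Q ↔ C) ∧ (Q ∧ S)) = True
    ¬B ∨ (Q → B) = True
      ¬B = True
      Q → B = False
    (¬Q ↔ C) ∧ (Q ∧ S) = True
      ¬Q ↔ C = True
        ¬Q = False
      Q ∧ S = True
The formula evaluates to True.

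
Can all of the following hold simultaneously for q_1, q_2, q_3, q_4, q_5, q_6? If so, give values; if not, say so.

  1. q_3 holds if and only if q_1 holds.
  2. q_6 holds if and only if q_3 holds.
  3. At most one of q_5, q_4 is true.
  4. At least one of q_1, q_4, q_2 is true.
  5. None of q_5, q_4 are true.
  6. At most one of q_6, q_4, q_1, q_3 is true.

q_1=F, q_2=T, q_3=F, q_4=F, q_5=F, q_6=F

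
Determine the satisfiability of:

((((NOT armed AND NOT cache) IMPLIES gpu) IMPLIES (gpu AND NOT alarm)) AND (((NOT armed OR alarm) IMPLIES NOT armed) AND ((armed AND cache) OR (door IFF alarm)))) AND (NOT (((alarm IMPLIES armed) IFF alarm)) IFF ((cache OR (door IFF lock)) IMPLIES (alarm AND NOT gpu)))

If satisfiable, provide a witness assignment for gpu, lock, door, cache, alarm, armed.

gpu=F, lock=T, door=T, cache=F, alarm=T, armed=F

  (((NOT armed AND NOT cache) IMPLIES gpu) IMPLIES (gpu AND NOT alarm)) AND (((NOT armed OR alarm) IMPLIES NOT armed) AND ((armed AND cache) OR (door IFF alarm))) = True
    ((NOT armed AND NOT cache) IMPLIES gpu) IMPLIES (gpu AND NOT alarm) = True
      (NOT armed AND NOT cache) IMPLIES gpu = False
        NOT armed AND NOT cache = True
          NOT armed = True
          NOT cache = True
      gpu AND NOT alarm = False
        NOT alarm = False
    ((NOT armed OR alarm) IMPLIES NOT armed) AND ((armed AND cache) OR (door IFF alarm)) = True
      (NOT armed OR alarm) IMPLIES NOT armed = True
        NOT armed OR alarm = True
          NOT armed = True
        NOT armed = True
      (armed AND cache) OR (door IFF alarm) = True
        armed AND cache = False
        door IFF alarm = True
  NOT (((alarm IMPLIES armed) IFF alarm)) IFF ((cache OR (door IFF lock)) IMPLIES (alarm AND NOT gpu)) = True
    NOT (((alarm IMPLIES armed) IFF alarm)) = True
      (alarm IMPLIES armed) IFF alarm = False
        alarm IMPLIES armed = False
    (cache OR (door IFF lock)) IMPLIES (alarm AND NOT gpu) = True
      cache OR (door IFF lock) = True
        door IFF lock = True
      alarm AND NOT gpu = True
        NOT gpu = True
Both conjuncts True, so the formula holds.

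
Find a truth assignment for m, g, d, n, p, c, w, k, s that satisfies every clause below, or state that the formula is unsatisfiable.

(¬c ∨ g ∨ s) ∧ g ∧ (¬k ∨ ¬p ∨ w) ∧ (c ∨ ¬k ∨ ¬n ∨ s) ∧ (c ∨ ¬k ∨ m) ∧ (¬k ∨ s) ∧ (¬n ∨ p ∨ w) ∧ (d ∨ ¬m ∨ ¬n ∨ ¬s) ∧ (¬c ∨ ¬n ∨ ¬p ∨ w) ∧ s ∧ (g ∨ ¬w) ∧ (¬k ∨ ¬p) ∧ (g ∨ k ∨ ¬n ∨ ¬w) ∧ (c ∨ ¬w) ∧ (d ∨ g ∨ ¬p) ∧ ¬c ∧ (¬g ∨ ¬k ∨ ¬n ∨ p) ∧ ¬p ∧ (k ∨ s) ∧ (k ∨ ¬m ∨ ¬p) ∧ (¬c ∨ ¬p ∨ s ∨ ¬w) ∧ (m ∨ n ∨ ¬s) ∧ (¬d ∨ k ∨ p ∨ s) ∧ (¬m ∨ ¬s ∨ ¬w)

m=T, g=T, d=T, n=F, p=F, c=F, w=F, k=F, s=T

Unit clause (g) forces g = True.
Unit clause (s) forces s = True.
Unit clause (¬c) forces c = False.
Unit clause (¬p) forces p = False.
In (c ∨ ¬w) only ¬w is left, so w = False.
In (¬n ∨ p ∨ w) only ¬n is left, so n = False.
In (m ∨ n ∨ ¬s) only m is left, so m = True.
Set d = True.
Set k = False.
All clauses satisfied.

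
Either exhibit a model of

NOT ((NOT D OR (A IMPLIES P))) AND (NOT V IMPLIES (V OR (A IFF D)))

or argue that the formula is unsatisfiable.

V = False, A = True, D = True, P = False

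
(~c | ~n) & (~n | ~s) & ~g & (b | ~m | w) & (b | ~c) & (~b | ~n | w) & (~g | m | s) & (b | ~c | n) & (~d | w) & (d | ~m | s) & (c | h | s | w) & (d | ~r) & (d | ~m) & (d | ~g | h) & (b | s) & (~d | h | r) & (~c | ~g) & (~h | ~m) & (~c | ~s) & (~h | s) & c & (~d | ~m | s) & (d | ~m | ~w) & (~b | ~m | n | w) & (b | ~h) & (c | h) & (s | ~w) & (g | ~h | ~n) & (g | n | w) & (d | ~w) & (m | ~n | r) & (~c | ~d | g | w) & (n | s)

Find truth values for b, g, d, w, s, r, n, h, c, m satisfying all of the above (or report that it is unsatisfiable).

No satisfying assignment exists.

Case g = True:
  Clause (~g) is falsified — contradiction.
Case g = False:
  (c) forces c = True.
  (~c | ~n) forces n = False.
  (b | ~c) forces b = True.
  (~c | ~s) forces s = False.
  Clause (n | s) is falsified — contradiction.
Both cases fail, so the formula is unsatisfiable.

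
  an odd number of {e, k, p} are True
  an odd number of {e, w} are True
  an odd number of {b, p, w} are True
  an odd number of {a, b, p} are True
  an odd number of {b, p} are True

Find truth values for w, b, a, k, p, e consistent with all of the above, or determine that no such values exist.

w: False, b: False, a: False, k: True, p: True, e: True

{e, k, p}: 3 true → odd ✓
{e, w}: 1 true → odd ✓
{b, p, w}: 1 true → odd ✓
{a, b, p}: 1 true → odd ✓
{b, p}: 1 true → odd ✓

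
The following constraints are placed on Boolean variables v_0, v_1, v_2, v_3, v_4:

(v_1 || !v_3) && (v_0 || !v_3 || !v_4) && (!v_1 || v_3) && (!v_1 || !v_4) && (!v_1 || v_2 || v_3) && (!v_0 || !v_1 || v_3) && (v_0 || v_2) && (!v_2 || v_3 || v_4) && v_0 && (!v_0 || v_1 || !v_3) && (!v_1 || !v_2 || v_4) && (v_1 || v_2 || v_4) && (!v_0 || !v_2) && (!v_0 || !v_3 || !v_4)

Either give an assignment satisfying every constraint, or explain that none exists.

Unit clause (v_0) forces v_0 = True.
In (!v_0 || !v_2) only !v_2 is left, so v_2 = False.
Set v_1 = True.
  then (!v_1 || v_3) forces v_3 = True.
  then (!v_1 || !v_4) forces v_4 = False.
All clauses satisfied.

v_0=T, v_1=T, v_2=F, v_3=T, v_4=F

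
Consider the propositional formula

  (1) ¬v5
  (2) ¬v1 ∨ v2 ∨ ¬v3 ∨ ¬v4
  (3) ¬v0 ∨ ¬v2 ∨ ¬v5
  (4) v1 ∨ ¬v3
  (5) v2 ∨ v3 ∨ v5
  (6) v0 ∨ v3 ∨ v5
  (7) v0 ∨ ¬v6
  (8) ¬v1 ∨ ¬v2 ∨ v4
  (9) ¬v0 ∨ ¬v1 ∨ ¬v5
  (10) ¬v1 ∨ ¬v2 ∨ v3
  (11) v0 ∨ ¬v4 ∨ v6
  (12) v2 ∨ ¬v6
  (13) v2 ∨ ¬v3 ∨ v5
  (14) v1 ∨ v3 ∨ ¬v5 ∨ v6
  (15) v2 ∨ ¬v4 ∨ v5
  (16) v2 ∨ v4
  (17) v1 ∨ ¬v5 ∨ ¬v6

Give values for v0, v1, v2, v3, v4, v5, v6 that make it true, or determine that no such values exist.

Unit clause (¬v5) forces v5 = False.
Set v0 = True.
Set v1 = False.
  then (v1 ∨ ¬v3) forces v3 = False.
  then (v2 ∨ v3 ∨ v5) forces v2 = True.
Set v4 = True.
Set v6 = False.
All clauses satisfied.

v0=T; v1=F; v2=T; v3=F; v4=T; v5=F; v6=F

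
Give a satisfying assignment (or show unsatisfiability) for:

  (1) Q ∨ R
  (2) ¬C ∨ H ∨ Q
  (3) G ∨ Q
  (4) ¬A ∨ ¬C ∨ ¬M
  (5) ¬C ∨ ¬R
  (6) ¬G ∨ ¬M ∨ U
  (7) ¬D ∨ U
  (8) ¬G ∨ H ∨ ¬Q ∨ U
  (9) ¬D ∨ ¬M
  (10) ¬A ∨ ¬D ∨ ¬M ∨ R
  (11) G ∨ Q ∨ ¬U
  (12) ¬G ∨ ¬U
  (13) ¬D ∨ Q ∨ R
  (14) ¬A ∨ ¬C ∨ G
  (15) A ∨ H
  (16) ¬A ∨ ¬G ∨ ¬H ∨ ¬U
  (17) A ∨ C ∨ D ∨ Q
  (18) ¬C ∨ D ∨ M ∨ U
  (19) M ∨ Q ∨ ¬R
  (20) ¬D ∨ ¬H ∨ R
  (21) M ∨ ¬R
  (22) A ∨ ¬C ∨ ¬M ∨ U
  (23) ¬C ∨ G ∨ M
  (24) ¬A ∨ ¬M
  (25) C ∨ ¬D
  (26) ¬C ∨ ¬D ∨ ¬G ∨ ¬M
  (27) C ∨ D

Try R = True:
  (¬C ∨ ¬R) forces C = False.
  (M ∨ ¬R) forces M = True.
  (¬D ∨ ¬M) forces D = False.
  clause (C ∨ D) is falsified — backtrack.
So R = False.
  then (Q ∨ R) forces Q = True.
Set A = False.
  then (A ∨ H) forces H = True.
  then (¬D ∨ ¬H ∨ R) forces D = False.
  then (C ∨ D) forces C = True.
Set G = False.
  then (¬C ∨ G ∨ M) forces M = True.
  then (A ∨ ¬C ∨ ¬M ∨ U) forces U = True.
All clauses satisfied.

R = False; A = False; G = False; H = True; C = True; D = False; Q = True; U = True; M = True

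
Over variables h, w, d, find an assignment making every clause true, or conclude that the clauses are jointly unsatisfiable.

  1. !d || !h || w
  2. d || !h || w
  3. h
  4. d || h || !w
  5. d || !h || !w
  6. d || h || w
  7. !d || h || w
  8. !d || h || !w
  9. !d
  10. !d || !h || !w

The formula is unsatisfiable.

Case h = True:
  (!d) forces d = False.
  (d || !h || w) forces w = True.
  Clause (d || !h || !w) is falsified — contradiction.
Case h = False:
  Clause (h) is falsified — contradiction.
Both cases fail, so the formula is unsatisfiable.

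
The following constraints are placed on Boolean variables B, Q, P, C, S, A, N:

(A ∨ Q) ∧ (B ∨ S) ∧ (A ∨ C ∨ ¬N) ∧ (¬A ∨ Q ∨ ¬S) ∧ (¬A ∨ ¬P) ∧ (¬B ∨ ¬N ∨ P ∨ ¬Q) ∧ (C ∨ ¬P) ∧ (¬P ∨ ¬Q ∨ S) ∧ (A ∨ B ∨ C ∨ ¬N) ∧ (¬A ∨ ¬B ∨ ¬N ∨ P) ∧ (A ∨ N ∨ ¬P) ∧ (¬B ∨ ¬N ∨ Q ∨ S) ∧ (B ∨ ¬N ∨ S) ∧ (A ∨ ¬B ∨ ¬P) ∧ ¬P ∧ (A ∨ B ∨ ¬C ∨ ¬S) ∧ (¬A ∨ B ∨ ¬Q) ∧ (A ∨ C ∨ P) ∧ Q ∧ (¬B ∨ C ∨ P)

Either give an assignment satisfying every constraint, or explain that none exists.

B = True; Q = True; P = False; C = True; S = True; A = False; N = False

Unit clause (¬P) forces P = False.
Unit clause (Q) forces Q = True.
Set B = True.
  then (¬B ∨ ¬N ∨ P ∨ ¬Q) forces N = False.
  then (¬B ∨ C ∨ P) forces C = True.
Set S = True.
Set A = False.
All clauses satisfied.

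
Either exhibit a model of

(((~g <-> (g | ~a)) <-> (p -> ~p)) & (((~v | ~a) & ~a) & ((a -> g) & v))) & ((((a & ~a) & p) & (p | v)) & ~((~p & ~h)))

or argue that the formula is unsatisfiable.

Unsatisfiable

Case a = True: the conjunct ~a is False.
Case a = False: the conjunct a is False.
Both cases fail — unsatisfiable.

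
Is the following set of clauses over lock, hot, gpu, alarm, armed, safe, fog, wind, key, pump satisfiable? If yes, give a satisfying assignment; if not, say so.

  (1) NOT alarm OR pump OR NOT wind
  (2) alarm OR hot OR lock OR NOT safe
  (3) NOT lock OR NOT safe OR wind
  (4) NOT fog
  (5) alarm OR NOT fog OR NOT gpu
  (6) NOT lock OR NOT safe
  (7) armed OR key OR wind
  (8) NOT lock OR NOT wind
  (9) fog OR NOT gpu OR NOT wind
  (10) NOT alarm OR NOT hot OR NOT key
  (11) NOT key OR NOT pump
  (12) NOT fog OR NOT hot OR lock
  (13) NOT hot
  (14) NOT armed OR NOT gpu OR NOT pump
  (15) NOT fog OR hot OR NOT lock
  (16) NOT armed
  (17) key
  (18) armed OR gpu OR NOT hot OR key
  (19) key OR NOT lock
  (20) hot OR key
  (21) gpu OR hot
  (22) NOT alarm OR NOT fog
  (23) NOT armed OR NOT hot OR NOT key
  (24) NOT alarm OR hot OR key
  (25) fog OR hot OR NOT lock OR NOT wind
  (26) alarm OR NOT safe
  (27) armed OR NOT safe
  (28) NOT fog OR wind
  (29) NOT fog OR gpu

Unit clause (NOT fog) forces fog = False.
Unit clause (NOT hot) forces hot = False.
Unit clause (NOT armed) forces armed = False.
Unit clause (key) forces key = True.
In (gpu OR hot) only gpu is left, so gpu = True.
In (armed OR NOT safe) only NOT safe is left, so safe = False.
In (fog OR NOT gpu OR NOT wind) only NOT wind is left, so wind = False.
In (NOT key OR NOT pump) only NOT pump is left, so pump = False.
Set lock = True.
Set alarm = False.
All clauses satisfied.

lock = True; hot = False; gpu = True; alarm = False; armed = False; safe = False; fog = False; wind = False; key = True; pump = False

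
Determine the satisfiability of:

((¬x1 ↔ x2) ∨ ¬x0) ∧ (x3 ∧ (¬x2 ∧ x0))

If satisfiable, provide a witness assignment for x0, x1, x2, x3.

x0=T, x1=T, x2=F, x3=T

  (¬x1 ↔ x2) ∨ ¬x0 = True
    ¬x1 ↔ x2 = True
      ¬x1 = False
    ¬x0 = False
  x3 ∧ (¬x2 ∧ x0) = True
    ¬x2 ∧ x0 = True
      ¬x2 = True
Both conjuncts True, so the formula holds.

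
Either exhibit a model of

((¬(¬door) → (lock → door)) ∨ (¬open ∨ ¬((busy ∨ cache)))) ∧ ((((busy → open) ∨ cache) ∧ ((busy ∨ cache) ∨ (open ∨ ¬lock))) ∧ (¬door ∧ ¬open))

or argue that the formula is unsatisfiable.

door: False; lock: True; busy: True; cache: True; open: False

  (¬(¬door) → (lock → door)) ∨ (¬open ∨ ¬((busy ∨ cache))) = True
    ¬(¬door) → (lock → door) = True
      ¬(¬door) = False
        ¬door = True
      lock → door = False
    ¬open ∨ ¬((busy ∨ cache)) = True
      ¬open = True
      ¬((busy ∨ cache)) = False
        busy ∨ cache = True
  (((busy → open) ∨ cache) ∧ ((busy ∨ cache) ∨ (open ∨ ¬lock))) ∧ (¬door ∧ ¬open) = True
    ((busy → open) ∨ cache) ∧ ((busy ∨ cache) ∨ (open ∨ ¬lock)) = True
      (busy → open) ∨ cache = True
        busy → open = False
      (busy ∨ cache) ∨ (open ∨ ¬lock) = True
        busy ∨ cache = True
        open ∨ ¬lock = False
          ¬lock = False
    ¬door ∧ ¬open = True
      ¬door = True
      ¬open = True
Both conjuncts True, so the formula holds.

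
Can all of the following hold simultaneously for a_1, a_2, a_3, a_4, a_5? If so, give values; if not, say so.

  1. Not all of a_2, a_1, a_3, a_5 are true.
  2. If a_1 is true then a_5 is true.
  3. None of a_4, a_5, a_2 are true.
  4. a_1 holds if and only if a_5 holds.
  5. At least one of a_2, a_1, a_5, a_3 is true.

a_1 = False, a_2 = False, a_3 = True, a_4 = False, a_5 = False

  (1) {a_2, a_1, a_3, a_5}: 1/4 true — not all ✓
  (2) a_1=F ⇒ a_5: vacuous ✓
  (3) {a_4, a_5, a_2}: 0 true — none ✓
  (4) a_1=F, a_5=F — same ✓
  (5) {a_2, a_1, a_5, a_3}: 1 true — at least one ✓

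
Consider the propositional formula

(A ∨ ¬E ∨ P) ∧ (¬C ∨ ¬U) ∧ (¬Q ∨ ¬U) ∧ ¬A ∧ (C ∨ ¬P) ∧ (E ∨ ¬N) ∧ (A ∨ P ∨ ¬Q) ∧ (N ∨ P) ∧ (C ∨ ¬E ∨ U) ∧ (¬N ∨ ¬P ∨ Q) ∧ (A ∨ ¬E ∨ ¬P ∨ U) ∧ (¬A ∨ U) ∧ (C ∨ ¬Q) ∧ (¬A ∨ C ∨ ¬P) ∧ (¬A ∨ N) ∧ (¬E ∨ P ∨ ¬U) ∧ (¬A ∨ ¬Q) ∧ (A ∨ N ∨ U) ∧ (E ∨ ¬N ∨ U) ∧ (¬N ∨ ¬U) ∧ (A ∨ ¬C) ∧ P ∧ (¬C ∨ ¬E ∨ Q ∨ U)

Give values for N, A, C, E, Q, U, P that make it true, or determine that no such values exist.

Unsatisfiable — no assignment works.

Case A = True:
  Clause (¬A) is falsified — contradiction.
Case A = False:
  (A ∨ ¬C) forces C = False.
  (C ∨ ¬P) forces P = False.
  Clause (P) is falsified — contradiction.
Both cases fail, so the formula is unsatisfiable.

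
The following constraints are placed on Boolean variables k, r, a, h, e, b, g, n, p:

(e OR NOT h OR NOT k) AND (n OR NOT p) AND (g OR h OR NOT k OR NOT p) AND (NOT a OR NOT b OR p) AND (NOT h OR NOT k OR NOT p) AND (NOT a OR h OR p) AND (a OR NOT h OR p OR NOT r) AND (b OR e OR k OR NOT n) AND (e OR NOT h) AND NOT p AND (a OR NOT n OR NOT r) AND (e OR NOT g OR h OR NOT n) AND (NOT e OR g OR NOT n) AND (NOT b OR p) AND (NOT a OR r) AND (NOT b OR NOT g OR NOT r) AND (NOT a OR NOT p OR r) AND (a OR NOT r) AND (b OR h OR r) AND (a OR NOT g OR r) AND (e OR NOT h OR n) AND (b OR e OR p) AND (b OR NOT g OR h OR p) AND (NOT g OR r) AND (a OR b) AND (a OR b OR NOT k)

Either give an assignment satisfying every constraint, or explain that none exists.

k: False, r: True, a: True, h: True, e: True, b: False, g: False, n: False, p: False

Unit clause (NOT p) forces p = False.
In (NOT b OR p) only NOT b is left, so b = False.
In (b OR e OR p) only e is left, so e = True.
In (a OR b) only a is left, so a = True.
In (NOT a OR h OR p) only h is left, so h = True.
In (NOT a OR r) only r is left, so r = True.
Set k = False.
Set g = False.
  then (NOT e OR g OR NOT n) forces n = False.
All clauses satisfied.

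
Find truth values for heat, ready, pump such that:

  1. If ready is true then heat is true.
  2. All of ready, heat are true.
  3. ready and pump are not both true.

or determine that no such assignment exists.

heat = True; ready = True; pump = False

  (1) ready=T ⇒ heat: T ✓
  (2) {ready, heat}: all 2 true ✓
  (3) ready=T, pump=F — not both ✓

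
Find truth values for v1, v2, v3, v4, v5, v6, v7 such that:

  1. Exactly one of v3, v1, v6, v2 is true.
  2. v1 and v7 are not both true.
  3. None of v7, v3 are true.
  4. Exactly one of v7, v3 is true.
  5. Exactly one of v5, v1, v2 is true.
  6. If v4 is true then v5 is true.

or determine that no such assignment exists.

UNSATISFIABLE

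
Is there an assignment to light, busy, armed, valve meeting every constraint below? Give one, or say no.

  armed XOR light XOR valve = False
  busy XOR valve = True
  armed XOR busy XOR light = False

Adding constraints 1, 2, 3 mod 2: every variable appears an even number of times on the left, so the left side is 0.
But the right sides sum to 1 (mod 2). 0 ≠ 1 — the system is inconsistent.

Unsatisfiable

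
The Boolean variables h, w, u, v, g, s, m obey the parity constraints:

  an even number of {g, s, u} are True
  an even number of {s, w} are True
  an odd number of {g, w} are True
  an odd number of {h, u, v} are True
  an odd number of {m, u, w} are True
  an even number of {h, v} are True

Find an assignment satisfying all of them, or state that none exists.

h=T; w=F; u=T; v=T; g=T; s=F; m=F

{g, s, u}: 2 true → even ✓
{s, w}: 0 true → even ✓
{g, w}: 1 true → odd ✓
{h, u, v}: 3 true → odd ✓
{m, u, w}: 1 true → odd ✓
{h, v}: 2 true → even ✓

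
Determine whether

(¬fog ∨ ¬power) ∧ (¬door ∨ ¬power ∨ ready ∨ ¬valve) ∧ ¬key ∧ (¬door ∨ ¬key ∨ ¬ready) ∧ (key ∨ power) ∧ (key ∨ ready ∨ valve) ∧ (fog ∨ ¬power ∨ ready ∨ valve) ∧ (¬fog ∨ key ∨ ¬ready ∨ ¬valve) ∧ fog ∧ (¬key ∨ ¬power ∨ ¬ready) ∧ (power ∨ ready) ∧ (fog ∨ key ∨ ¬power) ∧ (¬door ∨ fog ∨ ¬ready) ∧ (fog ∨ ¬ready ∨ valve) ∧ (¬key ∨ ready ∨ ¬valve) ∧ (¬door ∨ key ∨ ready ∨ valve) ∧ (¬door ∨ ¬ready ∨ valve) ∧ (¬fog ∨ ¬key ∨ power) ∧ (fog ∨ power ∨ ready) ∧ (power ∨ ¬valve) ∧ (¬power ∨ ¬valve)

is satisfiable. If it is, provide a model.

UNSATISFIABLE

Case power = True:
  (¬fog ∨ ¬power) forces fog = False.
  Clause (fog) is falsified — contradiction.
Case power = False:
  (¬key) forces key = False.
  Clause (key ∨ power) is falsified — contradiction.
Both cases fail, so the formula is unsatisfiable.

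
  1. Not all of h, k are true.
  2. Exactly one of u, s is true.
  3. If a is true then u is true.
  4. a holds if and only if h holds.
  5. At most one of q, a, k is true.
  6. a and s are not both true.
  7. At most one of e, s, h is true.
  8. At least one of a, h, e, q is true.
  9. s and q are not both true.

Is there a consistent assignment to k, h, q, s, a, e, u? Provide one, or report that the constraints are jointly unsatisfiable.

k = False; h = False; q = True; s = False; a = False; e = False; u = True

  (1) {h, k}: 0/2 true — not all ✓
  (2) {u, s}: 1 true — exactly one ✓
  (3) a=F ⇒ u: vacuous ✓
  (4) a=F, h=F — same ✓
  (5) {q, a, k}: 1 true — at most one ✓
  (6) a=F, s=F — not both ✓
  (7) {e, s, h}: 0 true — at most one ✓
  (8) {a, h, e, q}: 1 true — at least one ✓
  (9) s=F, q=T — not both ✓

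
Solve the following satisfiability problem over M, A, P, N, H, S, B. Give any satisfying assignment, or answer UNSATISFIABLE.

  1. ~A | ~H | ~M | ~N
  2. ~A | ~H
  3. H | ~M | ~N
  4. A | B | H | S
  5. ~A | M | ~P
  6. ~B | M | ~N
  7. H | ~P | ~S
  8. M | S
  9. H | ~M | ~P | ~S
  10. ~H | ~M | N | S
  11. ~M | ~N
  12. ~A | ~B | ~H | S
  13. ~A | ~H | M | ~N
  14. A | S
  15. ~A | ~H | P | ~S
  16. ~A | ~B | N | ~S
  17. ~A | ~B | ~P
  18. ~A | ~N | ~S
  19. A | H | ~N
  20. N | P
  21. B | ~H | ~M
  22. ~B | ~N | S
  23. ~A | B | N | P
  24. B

M = True; A = False; P = True; N = False; H = True; S = True; B = True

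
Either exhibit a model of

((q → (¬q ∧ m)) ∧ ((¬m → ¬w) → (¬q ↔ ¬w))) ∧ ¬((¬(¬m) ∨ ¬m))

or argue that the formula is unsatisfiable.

Unsatisfiable — no assignment works.

The conjunct ¬((¬(¬m) ∨ ¬m)) is unsatisfiable on its own:
  m=F: evaluates to False.
  m=T: evaluates to False.
So the whole conjunction is unsatisfiable.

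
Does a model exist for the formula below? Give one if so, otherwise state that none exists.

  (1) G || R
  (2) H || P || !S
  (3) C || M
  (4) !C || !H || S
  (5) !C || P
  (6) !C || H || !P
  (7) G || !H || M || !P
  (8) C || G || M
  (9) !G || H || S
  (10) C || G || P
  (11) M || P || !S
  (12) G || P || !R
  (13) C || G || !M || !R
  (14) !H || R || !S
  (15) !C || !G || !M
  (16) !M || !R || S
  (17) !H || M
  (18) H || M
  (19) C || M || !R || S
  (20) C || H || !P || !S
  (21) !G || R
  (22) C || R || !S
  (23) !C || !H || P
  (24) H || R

M = True, G = True, R = True, P = False, H = True, C = False, S = True

Try M = False:
  (C || M) forces C = True.
  (!C || P) forces P = True.
  (!C || H || !P) forces H = True.
  clause (!H || M) is falsified — backtrack.
So M = True.
Set G = True.
  then (!C || !G || !M) forces C = False.
  then (!G || R) forces R = True.
  then (!M || !R || S) forces S = True.
Set P = False.
  then (H || P || !S) forces H = True.
All clauses satisfied.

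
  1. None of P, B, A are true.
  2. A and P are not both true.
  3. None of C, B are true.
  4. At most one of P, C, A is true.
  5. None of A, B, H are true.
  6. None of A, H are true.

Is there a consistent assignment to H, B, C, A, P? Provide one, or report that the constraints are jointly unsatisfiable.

H = False, B = False, C = False, A = False, P = False

  (1) {P, B, A}: 0 true — none ✓
  (2) A=F, P=F — not both ✓
  (3) {C, B}: 0 true — none ✓
  (4) {P, C, A}: 0 true — at most one ✓
  (5) {A, B, H}: 0 true — none ✓
  (6) {A, H}: 0 true — none ✓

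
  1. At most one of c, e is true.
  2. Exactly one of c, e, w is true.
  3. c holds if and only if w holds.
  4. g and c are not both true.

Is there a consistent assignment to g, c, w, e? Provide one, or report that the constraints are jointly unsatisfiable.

g = True, c = False, w = False, e = True

  (1) {c, e}: 1 true — at most one ✓
  (2) {c, e, w}: 1 true — exactly one ✓
  (3) c=F, w=F — same ✓
  (4) g=T, c=F — not both ✓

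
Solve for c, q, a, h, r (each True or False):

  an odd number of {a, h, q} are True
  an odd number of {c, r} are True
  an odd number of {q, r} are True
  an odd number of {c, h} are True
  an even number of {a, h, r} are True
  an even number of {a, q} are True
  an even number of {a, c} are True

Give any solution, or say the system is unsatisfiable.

c = False, q = False, a = False, h = True, r = True

{a, h, q}: 1 true → odd ✓
{c, r}: 1 true → odd ✓
{q, r}: 1 true → odd ✓
{c, h}: 1 true → odd ✓
{a, h, r}: 2 true → even ✓
{a, q}: 0 true → even ✓
{a, c}: 0 true → even ✓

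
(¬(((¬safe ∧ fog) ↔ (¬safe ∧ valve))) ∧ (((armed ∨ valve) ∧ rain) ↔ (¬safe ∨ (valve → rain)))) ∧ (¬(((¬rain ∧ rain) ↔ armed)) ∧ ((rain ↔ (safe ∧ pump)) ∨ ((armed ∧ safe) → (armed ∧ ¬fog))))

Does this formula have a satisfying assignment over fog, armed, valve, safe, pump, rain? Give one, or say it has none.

fog: False; armed: True; valve: True; safe: False; pump: True; rain: True

  ¬(((¬safe ∧ fog) ↔ (¬safe ∧ valve))) ∧ (((armed ∨ valve) ∧ rain) ↔ (¬safe ∨ (valve → rain))) = True
    ¬(((¬safe ∧ fog) ↔ (¬safe ∧ valve))) = True
      (¬safe ∧ fog) ↔ (¬safe ∧ valve) = False
        ¬safe ∧ fog = False
          ¬safe = True
        ¬safe ∧ valve = True
          ¬safe = True
    ((armed ∨ valve) ∧ rain) ↔ (¬safe ∨ (valve → rain)) = True
      (armed ∨ valve) ∧ rain = True
        armed ∨ valve = True
      ¬safe ∨ (valve → rain) = True
        ¬safe = True
        valve → rain = True
  ¬(((¬rain ∧ rain) ↔ armed)) ∧ ((rain ↔ (safe ∧ pump)) ∨ ((armed ∧ safe) → (armed ∧ ¬fog))) = True
    ¬(((¬rain ∧ rain) ↔ armed)) = True
      (¬rain ∧ rain) ↔ armed = False
        ¬rain ∧ rain = False
          ¬rain = False
    (rain ↔ (safe ∧ pump)) ∨ ((armed ∧ safe) → (armed ∧ ¬fog)) = True
      rain ↔ (safe ∧ pump) = False
        safe ∧ pump = False
      (armed ∧ safe) → (armed ∧ ¬fog) = True
        armed ∧ safe = False
        armed ∧ ¬fog = True
          ¬fog = True
Both conjuncts True, so the formula holds.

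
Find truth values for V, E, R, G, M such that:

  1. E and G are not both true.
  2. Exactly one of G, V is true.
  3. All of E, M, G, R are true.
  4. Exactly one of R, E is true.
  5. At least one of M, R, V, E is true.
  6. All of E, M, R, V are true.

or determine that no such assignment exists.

The formula is unsatisfiable.

Case R = True:
  (3) forces E = True.
  Constraint (4) is violated (R=T, E=T) — contradiction.
Case R = False:
  Constraint (3) is violated (R=F) — contradiction.
Both cases fail — unsatisfiable.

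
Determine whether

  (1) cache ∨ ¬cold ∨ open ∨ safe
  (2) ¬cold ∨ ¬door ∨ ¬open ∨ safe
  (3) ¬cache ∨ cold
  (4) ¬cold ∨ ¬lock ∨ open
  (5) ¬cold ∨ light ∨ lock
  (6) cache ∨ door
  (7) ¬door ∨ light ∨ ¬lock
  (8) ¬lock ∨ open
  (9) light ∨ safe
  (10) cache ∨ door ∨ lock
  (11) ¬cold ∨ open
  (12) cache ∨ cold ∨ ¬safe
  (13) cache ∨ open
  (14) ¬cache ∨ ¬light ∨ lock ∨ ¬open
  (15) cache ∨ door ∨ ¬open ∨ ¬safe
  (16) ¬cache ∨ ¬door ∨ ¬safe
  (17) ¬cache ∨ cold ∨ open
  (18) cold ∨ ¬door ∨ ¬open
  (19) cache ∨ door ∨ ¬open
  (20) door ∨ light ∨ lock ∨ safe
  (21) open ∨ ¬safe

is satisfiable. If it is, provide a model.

Try open = False:
  (¬lock ∨ open) forces lock = False.
  (¬cold ∨ open) forces cold = False.
  (¬cache ∨ cold) forces cache = False.
  clause (cache ∨ open) is falsified — backtrack.
So open = True.
Set door = True.
  then (cold ∨ ¬door ∨ ¬open) forces cold = True.
  then (¬cold ∨ ¬door ∨ ¬open ∨ safe) forces safe = True.
  then (¬cache ∨ ¬door ∨ ¬safe) forces cache = False.
Set lock = False.
  then (¬cold ∨ light ∨ lock) forces light = True.
All clauses satisfied.

open: True, door: True, cold: True, lock: False, safe: True, light: True, cache: False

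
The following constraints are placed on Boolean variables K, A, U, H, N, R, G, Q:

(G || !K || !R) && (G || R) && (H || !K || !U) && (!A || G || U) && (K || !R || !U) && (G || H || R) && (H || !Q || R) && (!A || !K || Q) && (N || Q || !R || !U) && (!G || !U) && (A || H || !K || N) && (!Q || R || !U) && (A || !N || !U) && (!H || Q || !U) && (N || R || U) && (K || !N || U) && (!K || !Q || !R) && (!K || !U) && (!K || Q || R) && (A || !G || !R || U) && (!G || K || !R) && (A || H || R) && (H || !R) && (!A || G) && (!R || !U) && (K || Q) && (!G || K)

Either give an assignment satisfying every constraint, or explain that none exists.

K = False, A = False, U = False, H = True, N = False, R = True, G = False, Q = True

Set K = False.
  then (K || Q) forces Q = True.
  then (!G || K) forces G = False.
  then (G || R) forces R = True.
  then (K || !R || !U) forces U = False.
  then (K || !N || U) forces N = False.
  then (H || !R) forces H = True.
  then (!A || G) forces A = False.
All clauses satisfied.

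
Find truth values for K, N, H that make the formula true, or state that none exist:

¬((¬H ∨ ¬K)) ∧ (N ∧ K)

K = True; N = True; H = True

  ¬((¬H ∨ ¬K)) = True
    ¬H ∨ ¬K = False
      ¬H = False
      ¬K = False
  N ∧ K = True
Both conjuncts True, so the formula holds.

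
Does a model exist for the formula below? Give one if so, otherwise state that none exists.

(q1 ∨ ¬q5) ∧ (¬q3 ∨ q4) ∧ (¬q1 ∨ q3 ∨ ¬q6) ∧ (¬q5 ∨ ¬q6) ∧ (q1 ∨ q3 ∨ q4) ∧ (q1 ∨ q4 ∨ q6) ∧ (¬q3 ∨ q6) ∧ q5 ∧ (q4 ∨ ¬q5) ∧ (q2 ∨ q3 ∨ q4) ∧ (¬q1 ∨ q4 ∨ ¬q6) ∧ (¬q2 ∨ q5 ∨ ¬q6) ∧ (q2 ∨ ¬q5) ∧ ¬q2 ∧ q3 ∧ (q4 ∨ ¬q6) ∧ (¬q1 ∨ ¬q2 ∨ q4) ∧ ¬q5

Case q5 = True:
  Clause (¬q5) is falsified — contradiction.
Case q5 = False:
  Clause (q5) is falsified — contradiction.
Both cases fail, so the formula is unsatisfiable.

No satisfying assignment exists.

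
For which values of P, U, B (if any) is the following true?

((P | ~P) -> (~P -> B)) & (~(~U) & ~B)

P: True; U: True; B: False

  (P | ~P) -> (~P -> B) = True
    P | ~P = True
      ~P = False
    ~P -> B = True
      ~P = False
  ~(~U) & ~B = True
    ~(~U) = True
      ~U = False
    ~B = True
Both conjuncts True, so the formula holds.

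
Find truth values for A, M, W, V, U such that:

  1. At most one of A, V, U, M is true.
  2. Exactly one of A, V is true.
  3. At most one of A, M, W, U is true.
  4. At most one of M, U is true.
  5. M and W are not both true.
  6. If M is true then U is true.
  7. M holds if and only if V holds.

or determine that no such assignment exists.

A=T; M=F; W=F; V=F; U=F

  (1) {A, V, U, M}: 1 true — at most one ✓
  (2) {A, V}: 1 true — exactly one ✓
  (3) {A, M, W, U}: 1 true — at most one ✓
  (4) {M, U}: 0 true — at most one ✓
  (5) M=F, W=F — not both ✓
  (6) M=F ⇒ U: vacuous ✓
  (7) M=F, V=F — same ✓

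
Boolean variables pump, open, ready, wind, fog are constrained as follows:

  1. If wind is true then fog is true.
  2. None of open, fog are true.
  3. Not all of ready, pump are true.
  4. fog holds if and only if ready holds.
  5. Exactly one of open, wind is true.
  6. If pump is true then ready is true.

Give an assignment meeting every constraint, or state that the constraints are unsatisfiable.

Case open = True:
  Constraint (2) is violated (open=T) — contradiction.
Case open = False:
  (2) forces fog = False.
  (1) with fog=F forces wind = False.
  Constraint (5) is violated (open=F, wind=F) — contradiction.
Both cases fail — unsatisfiable.

Unsatisfiable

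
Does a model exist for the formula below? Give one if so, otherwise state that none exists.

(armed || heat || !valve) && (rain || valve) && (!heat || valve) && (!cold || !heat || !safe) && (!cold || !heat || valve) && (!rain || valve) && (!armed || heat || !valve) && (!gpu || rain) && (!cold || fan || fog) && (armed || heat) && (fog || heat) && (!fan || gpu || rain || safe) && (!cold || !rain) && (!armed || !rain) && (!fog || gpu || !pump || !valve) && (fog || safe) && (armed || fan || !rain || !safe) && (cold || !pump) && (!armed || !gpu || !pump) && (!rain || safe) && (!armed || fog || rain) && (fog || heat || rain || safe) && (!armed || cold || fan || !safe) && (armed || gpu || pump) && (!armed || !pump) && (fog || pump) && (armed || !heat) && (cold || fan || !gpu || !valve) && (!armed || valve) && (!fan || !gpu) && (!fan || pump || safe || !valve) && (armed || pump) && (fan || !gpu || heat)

valve: True; cold: False; fan: False; gpu: False; pump: False; heat: True; safe: False; rain: False; armed: True; fog: True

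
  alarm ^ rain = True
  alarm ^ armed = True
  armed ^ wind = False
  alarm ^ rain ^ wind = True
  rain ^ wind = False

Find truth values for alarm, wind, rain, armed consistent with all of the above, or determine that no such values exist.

alarm = True, wind = False, rain = False, armed = False

alarm ^ rain = T ^ F = True ✓
alarm ^ armed = T ^ F = True ✓
armed ^ wind = F ^ F = False ✓
alarm ^ rain ^ wind = T ^ F ^ F = True ✓
rain ^ wind = F ^ F = False ✓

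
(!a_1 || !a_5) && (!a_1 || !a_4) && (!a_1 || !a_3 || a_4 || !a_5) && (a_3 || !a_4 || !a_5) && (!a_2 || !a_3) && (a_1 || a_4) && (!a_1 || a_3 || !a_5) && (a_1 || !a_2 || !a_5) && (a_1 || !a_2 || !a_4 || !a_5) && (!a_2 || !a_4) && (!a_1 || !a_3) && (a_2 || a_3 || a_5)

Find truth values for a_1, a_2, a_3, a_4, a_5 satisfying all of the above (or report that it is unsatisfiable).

Set a_1 = False.
  then (a_1 || a_4) forces a_4 = True.
  then (!a_2 || !a_4) forces a_2 = False.
Try a_3 = False:
  (a_3 || !a_4 || !a_5) forces a_5 = False.
  clause (a_2 || a_3 || a_5) is falsified — backtrack.
So a_3 = True.
Set a_5 = True.
All clauses satisfied.

a_1 = False, a_2 = False, a_3 = True, a_4 = True, a_5 = True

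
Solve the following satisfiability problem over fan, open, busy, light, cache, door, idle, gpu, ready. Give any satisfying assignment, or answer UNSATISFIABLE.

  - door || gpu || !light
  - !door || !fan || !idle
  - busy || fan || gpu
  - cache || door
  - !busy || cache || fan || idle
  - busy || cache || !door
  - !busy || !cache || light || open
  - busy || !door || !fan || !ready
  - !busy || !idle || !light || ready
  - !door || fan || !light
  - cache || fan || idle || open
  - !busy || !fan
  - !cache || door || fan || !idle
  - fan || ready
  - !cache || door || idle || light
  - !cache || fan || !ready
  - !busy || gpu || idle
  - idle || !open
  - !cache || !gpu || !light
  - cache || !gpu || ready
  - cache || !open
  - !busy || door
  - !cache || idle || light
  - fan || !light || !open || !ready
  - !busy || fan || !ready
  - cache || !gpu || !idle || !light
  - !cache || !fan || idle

fan = True, open = False, busy = False, light = False, cache = True, door = False, idle = True, gpu = False, ready = False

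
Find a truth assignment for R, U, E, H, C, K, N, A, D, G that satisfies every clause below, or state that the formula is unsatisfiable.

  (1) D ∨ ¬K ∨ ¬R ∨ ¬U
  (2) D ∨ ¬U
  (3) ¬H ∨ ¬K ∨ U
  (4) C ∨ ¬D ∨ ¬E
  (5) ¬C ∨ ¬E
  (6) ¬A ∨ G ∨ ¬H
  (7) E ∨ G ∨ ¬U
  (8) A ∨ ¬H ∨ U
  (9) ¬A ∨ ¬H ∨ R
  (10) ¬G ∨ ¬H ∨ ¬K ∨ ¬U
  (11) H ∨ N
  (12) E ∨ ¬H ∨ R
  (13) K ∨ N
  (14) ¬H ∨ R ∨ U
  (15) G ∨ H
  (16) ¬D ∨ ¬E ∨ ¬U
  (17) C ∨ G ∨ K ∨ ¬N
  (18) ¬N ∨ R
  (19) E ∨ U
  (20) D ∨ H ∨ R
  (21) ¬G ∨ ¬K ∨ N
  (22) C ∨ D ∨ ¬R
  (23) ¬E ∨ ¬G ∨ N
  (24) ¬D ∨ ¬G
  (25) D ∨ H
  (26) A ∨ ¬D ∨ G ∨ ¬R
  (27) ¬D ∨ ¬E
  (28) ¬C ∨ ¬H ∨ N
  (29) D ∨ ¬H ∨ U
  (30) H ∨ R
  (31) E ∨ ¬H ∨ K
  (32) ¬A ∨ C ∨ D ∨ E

No satisfying assignment exists.

Case U = True:
  (D ∨ ¬U) forces D = True.
  (¬D ∨ ¬E ∨ ¬U) forces E = False.
  (E ∨ G ∨ ¬U) forces G = True.
  Clause (¬D ∨ ¬G) is falsified — contradiction.
Case U = False:
  (E ∨ U) forces E = True.
  (¬C ∨ ¬E) forces C = False.
  (C ∨ ¬D ∨ ¬E) forces D = False.
  (C ∨ D ∨ ¬R) forces R = False.
  (¬H ∨ R ∨ U) forces H = False.
  Clause (D ∨ H ∨ R) is falsified — contradiction.
Both cases fail, so the formula is unsatisfiable.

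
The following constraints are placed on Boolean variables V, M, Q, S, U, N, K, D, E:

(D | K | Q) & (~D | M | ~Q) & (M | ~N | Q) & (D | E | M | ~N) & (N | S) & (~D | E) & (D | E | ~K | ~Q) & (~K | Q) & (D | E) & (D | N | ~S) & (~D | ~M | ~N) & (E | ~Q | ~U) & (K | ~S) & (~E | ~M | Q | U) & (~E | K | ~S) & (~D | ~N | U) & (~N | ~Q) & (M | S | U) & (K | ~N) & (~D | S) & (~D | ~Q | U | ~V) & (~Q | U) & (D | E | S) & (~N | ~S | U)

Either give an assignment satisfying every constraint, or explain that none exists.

Set V = True.
Set M = True.
Set Q = True.
  then (~N | ~Q) forces N = False.
  then (~Q | U) forces U = True.
  then (N | S) forces S = True.
  then (D | N | ~S) forces D = True.
  then (E | ~Q | ~U) forces E = True.
  then (K | ~S) forces K = True.
All clauses satisfied.

V: True; M: True; Q: True; S: True; U: True; N: False; K: True; D: True; E: True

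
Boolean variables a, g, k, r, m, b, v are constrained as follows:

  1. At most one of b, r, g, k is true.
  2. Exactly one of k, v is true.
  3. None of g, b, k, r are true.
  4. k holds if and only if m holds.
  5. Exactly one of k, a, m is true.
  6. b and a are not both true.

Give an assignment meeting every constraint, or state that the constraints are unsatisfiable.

a = True; g = False; k = False; r = False; m = False; b = False; v = True

  (1) {b, r, g, k}: 0 true — at most one ✓
  (2) {k, v}: 1 true — exactly one ✓
  (3) {g, b, k, r}: 0 true — none ✓
  (4) k=F, m=F — same ✓
  (5) {k, a, m}: 1 true — exactly one ✓
  (6) b=F, a=T — not both ✓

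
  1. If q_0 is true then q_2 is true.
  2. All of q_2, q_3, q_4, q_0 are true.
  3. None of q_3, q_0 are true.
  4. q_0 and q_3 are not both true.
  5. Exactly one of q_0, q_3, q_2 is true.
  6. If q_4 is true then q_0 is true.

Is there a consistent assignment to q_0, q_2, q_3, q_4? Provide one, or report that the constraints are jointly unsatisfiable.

Case q_0 = True:
  Constraint (3) is violated (q_0=T) — contradiction.
Case q_0 = False:
  Constraint (2) is violated (q_0=F) — contradiction.
Both cases fail — unsatisfiable.

Unsatisfiable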